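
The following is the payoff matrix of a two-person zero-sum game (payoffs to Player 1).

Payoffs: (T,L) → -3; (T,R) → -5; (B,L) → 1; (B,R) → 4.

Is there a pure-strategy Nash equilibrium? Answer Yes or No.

Row minima: T → -5, B → 1; maximin = 1.
Column maxima: L → 1, R → 4; minimax = 1.
maximin = minimax = 1, so a saddle point exists.

Yes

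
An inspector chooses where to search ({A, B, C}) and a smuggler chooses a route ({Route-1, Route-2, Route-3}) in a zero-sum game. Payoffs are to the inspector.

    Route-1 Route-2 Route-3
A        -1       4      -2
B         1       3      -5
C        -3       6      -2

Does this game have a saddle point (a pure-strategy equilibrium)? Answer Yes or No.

Yes

Row minima: A → -2, B → -5, C → -3; maximin = -2.
Column maxima: Route-1 → 1, Route-2 → 6, Route-3 → -2; minimax = -2.
maximin = minimax = -2, so a saddle point exists.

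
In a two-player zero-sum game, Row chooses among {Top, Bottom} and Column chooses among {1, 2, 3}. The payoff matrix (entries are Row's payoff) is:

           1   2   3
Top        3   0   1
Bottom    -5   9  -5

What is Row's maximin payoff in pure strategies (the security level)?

0

Row minima: Top → 0, Bottom → -5.
The best of these is 0.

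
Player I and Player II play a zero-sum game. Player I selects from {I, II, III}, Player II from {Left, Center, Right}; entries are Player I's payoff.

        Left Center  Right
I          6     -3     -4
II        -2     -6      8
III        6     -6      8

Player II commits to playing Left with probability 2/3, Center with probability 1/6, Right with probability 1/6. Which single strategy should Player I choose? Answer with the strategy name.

Expected payoff of I: (2/3)·6 + (1/6)·(-3) + (1/6)·(-4) = 17/6.
Expected payoff of II: (2/3)·(-2) + (1/6)·(-6) + (1/6)·8 = -1.
Expected payoff of III: (2/3)·6 + (1/6)·(-6) + (1/6)·8 = 13/3.
The largest is 13/3, so Player I's best response is III.

III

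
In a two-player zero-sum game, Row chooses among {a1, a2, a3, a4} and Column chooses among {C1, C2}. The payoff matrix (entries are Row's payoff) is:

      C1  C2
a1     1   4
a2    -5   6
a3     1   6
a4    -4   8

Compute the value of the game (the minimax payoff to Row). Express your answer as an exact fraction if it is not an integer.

1

Row minima: a1 → 1, a2 → -5, a3 → 1, a4 → -4; maximin = 1.
Column maxima: C1 → 1, C2 → 8; minimax = 1.
Since maximin = minimax = 1, there is a saddle point and the value is 1.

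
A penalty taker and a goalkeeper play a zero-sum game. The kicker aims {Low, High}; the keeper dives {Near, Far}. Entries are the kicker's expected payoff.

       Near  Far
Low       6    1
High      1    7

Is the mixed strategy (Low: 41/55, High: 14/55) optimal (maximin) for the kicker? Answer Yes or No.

Against Near this mix gives (41/55)·6 + (14/55)·1 = 52/11.
Against Far this mix gives (41/55)·1 + (14/55)·7 = 139/55.
The keeper will play Far, holding the kicker to 139/55. Shifting weight toward the row that does better against Far would raise this floor (the equalizing mix achieves 41/11 against both Far and Near), so the proposed strategy is not optimal.

No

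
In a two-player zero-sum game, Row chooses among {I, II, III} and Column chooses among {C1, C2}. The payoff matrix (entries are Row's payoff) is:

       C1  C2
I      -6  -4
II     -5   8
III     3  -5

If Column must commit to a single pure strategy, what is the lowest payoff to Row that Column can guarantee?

3

Column maxima: C1 → 3, C2 → 8.
The smallest of these is 3.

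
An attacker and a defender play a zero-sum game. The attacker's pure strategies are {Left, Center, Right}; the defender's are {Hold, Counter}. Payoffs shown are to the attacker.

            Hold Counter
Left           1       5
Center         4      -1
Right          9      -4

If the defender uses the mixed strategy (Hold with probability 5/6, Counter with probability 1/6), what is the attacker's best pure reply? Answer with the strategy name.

Expected payoff of Left: (5/6)·1 + (1/6)·5 = 5/3.
Expected payoff of Center: (5/6)·4 + (1/6)·(-1) = 19/6.
Expected payoff of Right: (5/6)·9 + (1/6)·(-4) = 41/6.
The largest is 41/6, so the attacker's best response is Right.

Right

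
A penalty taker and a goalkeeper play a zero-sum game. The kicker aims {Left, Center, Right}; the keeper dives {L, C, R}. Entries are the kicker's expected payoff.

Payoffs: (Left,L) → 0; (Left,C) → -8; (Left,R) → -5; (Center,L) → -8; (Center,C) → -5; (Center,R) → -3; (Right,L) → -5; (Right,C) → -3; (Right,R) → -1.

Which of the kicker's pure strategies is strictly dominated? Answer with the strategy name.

Right gives a strictly higher payoff than Center against every column: -5 > -8, -3 > -5, -1 > -3.
So Center is strictly dominated and the kicker never plays it.

Center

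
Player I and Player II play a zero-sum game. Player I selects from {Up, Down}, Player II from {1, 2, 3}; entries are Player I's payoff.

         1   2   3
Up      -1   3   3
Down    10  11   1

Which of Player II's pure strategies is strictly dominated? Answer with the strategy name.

1 holds Player I's payoff strictly below 2 in every row: -1 < 3, 10 < 11.
So 2 is strictly dominated for Player II.

2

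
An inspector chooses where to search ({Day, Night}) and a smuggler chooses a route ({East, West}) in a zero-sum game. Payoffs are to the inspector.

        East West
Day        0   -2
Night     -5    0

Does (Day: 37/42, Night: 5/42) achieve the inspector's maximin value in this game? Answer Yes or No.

No

Against East this mix gives (37/42)·0 + (5/42)·(-5) = -25/42.
Against West this mix gives (37/42)·(-2) + (5/42)·0 = -37/21.
The smuggler will play West, holding the inspector to -37/21. Shifting weight toward the row that does better against West would raise this floor (the equalizing mix achieves -10/7 against both West and East), so the proposed strategy is not optimal.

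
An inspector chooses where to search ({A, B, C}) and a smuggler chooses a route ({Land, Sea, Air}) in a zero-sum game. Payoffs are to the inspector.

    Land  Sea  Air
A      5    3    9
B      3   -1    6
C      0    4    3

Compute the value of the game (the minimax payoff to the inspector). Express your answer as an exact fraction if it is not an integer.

10/3

Row minima: A → 3, B → -1, C → 0; maximin = 3.
Column maxima: Land → 5, Sea → 4, Air → 9; minimax = 4.
3 ≠ 4, so there is no saddle point; optimal play is mixed.
B is strictly dominated by A, so the inspector never plays it.
Air is strictly dominated by Land (it gives the inspector strictly more in every row), so the smuggler never plays it.
On the remaining 2×2 (A, C vs Land, Sea):
Let the inspector play A with probability p. Expected payoff against Land: 5p + 0(1−p) = 5p; against Sea: 3p + 4(1−p) = −p + 4.
Setting these equal: 5p = −p + 4 ⇒ 6p = 4 ⇒ p = 2/3, and the value is (5)·(2/3) = 10/3.
For the smuggler: with q = P(Land), equating A's and C's payoffs gives 2q + 3 = −4q + 4 ⇒ q = 1/6.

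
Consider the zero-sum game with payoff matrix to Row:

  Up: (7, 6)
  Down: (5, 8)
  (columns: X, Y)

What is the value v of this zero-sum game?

13/2

Row minima: Up → 6, Down → 5; maximin = 6.
Column maxima: X → 7, Y → 8; minimax = 7.
6 ≠ 7, so there is no saddle point; optimal play is mixed.
Let Row play Up with probability p. Expected payoff against X: 7p + 5(1−p) = 2p + 5; against Y: 6p + 8(1−p) = −2p + 8.
Setting these equal: 2p + 5 = −2p + 8 ⇒ 4p = 3 ⇒ p = 3/4, and the value is (2)·(3/4) + 5 = 13/2.
For Column: with q = P(X), equating Up's and Down's payoffs gives q + 6 = −3q + 8 ⇒ q = 1/2.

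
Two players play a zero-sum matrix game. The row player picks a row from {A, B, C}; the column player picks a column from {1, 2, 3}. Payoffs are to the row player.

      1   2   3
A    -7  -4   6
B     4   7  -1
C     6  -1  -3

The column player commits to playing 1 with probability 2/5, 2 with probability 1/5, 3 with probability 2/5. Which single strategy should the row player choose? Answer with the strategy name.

B

Expected payoff of A: (2/5)·(-7) + (1/5)·(-4) + (2/5)·6 = -6/5.
Expected payoff of B: (2/5)·4 + (1/5)·7 + (2/5)·(-1) = 13/5.
Expected payoff of C: (2/5)·6 + (1/5)·(-1) + (2/5)·(-3) = 1.
The largest is 13/5, so the row player's best response is B.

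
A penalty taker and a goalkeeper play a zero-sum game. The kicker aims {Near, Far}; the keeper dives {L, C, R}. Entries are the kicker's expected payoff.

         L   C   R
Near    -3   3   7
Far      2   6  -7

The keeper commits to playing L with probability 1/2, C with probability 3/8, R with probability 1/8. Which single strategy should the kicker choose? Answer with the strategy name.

Far

Expected payoff of Near: (1/2)·(-3) + (3/8)·3 + (1/8)·7 = 1/2.
Expected payoff of Far: (1/2)·2 + (3/8)·6 + (1/8)·(-7) = 19/8.
The largest is 19/8, so the kicker's best response is Far.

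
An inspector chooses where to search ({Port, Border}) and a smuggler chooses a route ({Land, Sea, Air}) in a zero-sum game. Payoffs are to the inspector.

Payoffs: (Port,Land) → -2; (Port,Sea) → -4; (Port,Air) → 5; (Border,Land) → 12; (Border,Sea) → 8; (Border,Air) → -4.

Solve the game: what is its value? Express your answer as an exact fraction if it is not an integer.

8/7

Row minima: Port → -4, Border → -4; maximin = -4.
Column maxima: Land → 12, Sea → 8, Air → 5; minimax = 5.
-4 ≠ 5, so there is no saddle point; optimal play is mixed.
Land is strictly dominated by Sea (it gives the inspector strictly more in every row), so the smuggler never plays it.
On the remaining 2×2 (Port, Border vs Sea, Air):
Let the inspector play Port with probability p. Expected payoff against Sea: (-4)p + 8(1−p) = −12p + 8; against Air: 5p + (-4)(1−p) = 9p − 4.
Setting these equal: −12p + 8 = 9p − 4 ⇒ −21p = -12 ⇒ p = 4/7, and the value is (-12)·(4/7) + 8 = 8/7.
For the smuggler: with q = P(Sea), equating Port's and Border's payoffs gives −9q + 5 = 12q − 4 ⇒ q = 3/7.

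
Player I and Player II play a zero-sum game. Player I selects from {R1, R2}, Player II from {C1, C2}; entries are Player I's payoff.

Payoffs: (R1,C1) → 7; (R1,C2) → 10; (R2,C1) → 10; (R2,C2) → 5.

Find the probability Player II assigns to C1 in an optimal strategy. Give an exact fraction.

Row minima: R1 → 7, R2 → 5; maximin = 7.
Column maxima: C1 → 10, C2 → 10; minimax = 10.
7 ≠ 10, so there is no saddle point; optimal play is mixed.
Let Player I play R1 with probability p. Expected payoff against C1: 7p + 10(1−p) = −3p + 10; against C2: 10p + 5(1−p) = 5p + 5.
Setting these equal: −3p + 10 = 5p + 5 ⇒ −8p = -5 ⇒ p = 5/8, and the value is (-3)·(5/8) + 10 = 65/8.
For Player II: with q = P(C1), equating R1's and R2's payoffs gives −3q + 10 = 5q + 5 ⇒ q = 5/8.

5/8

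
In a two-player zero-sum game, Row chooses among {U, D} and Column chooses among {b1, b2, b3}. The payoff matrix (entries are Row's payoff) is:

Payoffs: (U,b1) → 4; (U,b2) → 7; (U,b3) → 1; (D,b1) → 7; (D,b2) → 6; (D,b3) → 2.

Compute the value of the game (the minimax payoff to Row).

Row minima: U → 1, D → 2; maximin = 2.
Column maxima: b1 → 7, b2 → 7, b3 → 2; minimax = 2.
Since maximin = minimax = 2, there is a saddle point and the value is 2.

2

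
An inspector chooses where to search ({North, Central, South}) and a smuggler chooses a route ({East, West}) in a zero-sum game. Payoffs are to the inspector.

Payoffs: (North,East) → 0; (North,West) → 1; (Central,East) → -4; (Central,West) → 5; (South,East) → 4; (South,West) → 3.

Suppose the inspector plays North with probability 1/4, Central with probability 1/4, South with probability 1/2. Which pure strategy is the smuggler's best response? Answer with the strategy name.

East

If the smuggler plays East, the inspector's expected payoff is (1/4)·0 + (1/4)·(-4) + (1/2)·4 = 1.
If the smuggler plays West, the inspector's expected payoff is (1/4)·1 + (1/4)·5 + (1/2)·3 = 3.
The smuggler minimizes the inspector's payoff; the smallest is 1, so the best response is East.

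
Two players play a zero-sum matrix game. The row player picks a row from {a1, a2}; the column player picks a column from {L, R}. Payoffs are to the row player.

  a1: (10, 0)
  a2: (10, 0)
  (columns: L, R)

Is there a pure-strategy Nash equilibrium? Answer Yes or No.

Row minima: a1 → 0, a2 → 0; maximin = 0.
Column maxima: L → 10, R → 0; minimax = 0.
maximin = minimax = 0, so a saddle point exists.

Yes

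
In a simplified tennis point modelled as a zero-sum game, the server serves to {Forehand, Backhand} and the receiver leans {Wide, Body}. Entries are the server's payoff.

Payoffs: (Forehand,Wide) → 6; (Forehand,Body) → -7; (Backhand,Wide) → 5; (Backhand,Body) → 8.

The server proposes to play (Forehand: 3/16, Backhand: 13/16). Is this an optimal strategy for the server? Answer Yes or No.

Yes

Against Wide this mix gives (3/16)·6 + (13/16)·5 = 83/16.
Against Body this mix gives (3/16)·(-7) + (13/16)·8 = 83/16.
All of the receiver's active replies (Wide, Body) yield 83/16, and no column does worse for the server. The mix makes the receiver indifferent and guarantees 83/16, so it is optimal.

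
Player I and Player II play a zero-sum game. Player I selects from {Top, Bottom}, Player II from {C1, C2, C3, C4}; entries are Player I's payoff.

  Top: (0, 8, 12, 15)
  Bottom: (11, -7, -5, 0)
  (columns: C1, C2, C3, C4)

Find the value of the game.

Row minima: Top → 0, Bottom → -7; maximin = 0.
Column maxima: C1 → 11, C2 → 8, C3 → 12, C4 → 15; minimax = 8.
0 ≠ 8, so there is no saddle point; optimal play is mixed.
C3 is strictly dominated by C2 (it gives Player I strictly more in every row), so Player II never plays it.
C4 is strictly dominated by C2 (it gives Player I strictly more in every row), so Player II never plays it.
On the remaining 2×2 (Top, Bottom vs C1, C2):
Let Player I play Top with probability p. Expected payoff against C1: 0p + 11(1−p) = −11p + 11; against C2: 8p + (-7)(1−p) = 15p − 7.
Setting these equal: −11p + 11 = 15p − 7 ⇒ −26p = -18 ⇒ p = 9/13, and the value is (-11)·(9/13) + 11 = 44/13.
For Player II: with q = P(C1), equating Top's and Bottom's payoffs gives −8q + 8 = 18q − 7 ⇒ q = 15/26.

44/13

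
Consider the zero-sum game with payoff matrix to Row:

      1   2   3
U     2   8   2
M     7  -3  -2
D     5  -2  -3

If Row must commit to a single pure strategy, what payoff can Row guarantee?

Row minima: U → 2, M → -3, D → -3.
The best of these is 2.

2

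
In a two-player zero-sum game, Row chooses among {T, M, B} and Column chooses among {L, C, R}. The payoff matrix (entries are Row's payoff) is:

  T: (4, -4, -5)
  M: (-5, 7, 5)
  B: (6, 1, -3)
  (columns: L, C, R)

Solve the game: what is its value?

15/19

Row minima: T → -5, M → -5, B → -3; maximin = -3.
Column maxima: L → 6, C → 7, R → 5; minimax = 5.
-3 ≠ 5, so there is no saddle point; optimal play is mixed.
T is strictly dominated by B, so Row never plays it.
C is strictly dominated by R (it gives Row strictly more in every row), so Column never plays it.
On the remaining 2×2 (M, B vs L, R):
Let Row play M with probability p. Expected payoff against L: (-5)p + 6(1−p) = −11p + 6; against R: 5p + (-3)(1−p) = 8p − 3.
Setting these equal: −11p + 6 = 8p − 3 ⇒ −19p = -9 ⇒ p = 9/19, and the value is (-11)·(9/19) + 6 = 15/19.
For Column: with q = P(L), equating M's and B's payoffs gives −10q + 5 = 9q − 3 ⇒ q = 8/19.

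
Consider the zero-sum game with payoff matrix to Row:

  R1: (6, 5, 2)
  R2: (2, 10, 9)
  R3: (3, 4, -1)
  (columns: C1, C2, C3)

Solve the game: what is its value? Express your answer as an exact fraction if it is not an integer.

Row minima: R1 → 2, R2 → 2, R3 → -1; maximin = 2.
Column maxima: C1 → 6, C2 → 10, C3 → 9; minimax = 6.
2 ≠ 6, so there is no saddle point; optimal play is mixed.
R3 is strictly dominated by R1, so Row never plays it.
C2 is strictly dominated by C3 (it gives Row strictly more in every row), so Column never plays it.
On the remaining 2×2 (R1, R2 vs C1, C3):
Let Row play R1 with probability p. Expected payoff against C1: 6p + 2(1−p) = 4p + 2; against C3: 2p + 9(1−p) = −7p + 9.
Setting these equal: 4p + 2 = −7p + 9 ⇒ 11p = 7 ⇒ p = 7/11, and the value is (4)·(7/11) + 2 = 50/11.
For Column: with q = P(C1), equating R1's and R2's payoffs gives 4q + 2 = −7q + 9 ⇒ q = 7/11.

50/11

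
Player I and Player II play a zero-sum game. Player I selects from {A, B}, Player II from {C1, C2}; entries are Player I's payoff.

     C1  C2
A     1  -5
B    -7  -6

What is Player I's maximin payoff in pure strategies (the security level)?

Row minima: A → -5, B → -7.
The best of these is -5.

-5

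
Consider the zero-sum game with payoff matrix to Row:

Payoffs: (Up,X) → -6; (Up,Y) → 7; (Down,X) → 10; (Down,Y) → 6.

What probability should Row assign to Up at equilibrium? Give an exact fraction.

Row minima: Up → -6, Down → 6; maximin = 6.
Column maxima: X → 10, Y → 7; minimax = 7.
6 ≠ 7, so there is no saddle point; optimal play is mixed.
Let Row play Up with probability p. Expected payoff against X: (-6)p + 10(1−p) = −16p + 10; against Y: 7p + 6(1−p) = p + 6.
Setting these equal: −16p + 10 = p + 6 ⇒ −17p = -4 ⇒ p = 4/17, and the value is (-16)·(4/17) + 10 = 106/17.
For Column: with q = P(X), equating Up's and Down's payoffs gives −13q + 7 = 4q + 6 ⇒ q = 1/17.

4/17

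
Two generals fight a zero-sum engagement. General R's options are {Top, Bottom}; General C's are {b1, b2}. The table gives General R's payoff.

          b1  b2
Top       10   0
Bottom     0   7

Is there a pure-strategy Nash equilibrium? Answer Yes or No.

Row minima: Top → 0, Bottom → 0; maximin = 0.
Column maxima: b1 → 10, b2 → 7; minimax = 7.
0 ≠ 7, so no pure-strategy equilibrium exists.

No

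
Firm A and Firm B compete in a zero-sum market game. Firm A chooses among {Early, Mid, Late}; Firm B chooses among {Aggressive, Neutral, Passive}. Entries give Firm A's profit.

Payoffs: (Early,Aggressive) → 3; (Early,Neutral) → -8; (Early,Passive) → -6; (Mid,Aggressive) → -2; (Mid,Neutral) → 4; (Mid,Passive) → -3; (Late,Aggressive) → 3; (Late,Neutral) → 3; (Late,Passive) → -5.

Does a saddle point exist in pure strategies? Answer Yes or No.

Row minima: Early → -8, Mid → -3, Late → -5; maximin = -3.
Column maxima: Aggressive → 3, Neutral → 4, Passive → -3; minimax = -3.
maximin = minimax = -3, so a saddle point exists.

Yes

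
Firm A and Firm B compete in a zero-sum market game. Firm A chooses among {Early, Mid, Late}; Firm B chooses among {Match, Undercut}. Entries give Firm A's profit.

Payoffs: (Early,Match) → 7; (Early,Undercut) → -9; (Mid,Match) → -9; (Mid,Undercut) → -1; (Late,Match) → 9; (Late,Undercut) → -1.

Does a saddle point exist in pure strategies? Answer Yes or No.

Yes

Row minima: Early → -9, Mid → -9, Late → -1; maximin = -1.
Column maxima: Match → 9, Undercut → -1; minimax = -1.
maximin = minimax = -1, so a saddle point exists.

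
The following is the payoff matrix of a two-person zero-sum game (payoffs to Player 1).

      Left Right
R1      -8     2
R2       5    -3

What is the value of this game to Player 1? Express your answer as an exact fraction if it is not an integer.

Row minima: R1 → -8, R2 → -3; maximin = -3.
Column maxima: Left → 5, Right → 2; minimax = 2.
-3 ≠ 2, so there is no saddle point; optimal play is mixed.
Let Player 1 play R1 with probability p. Expected payoff against Left: (-8)p + 5(1−p) = −13p + 5; against Right: 2p + (-3)(1−p) = 5p − 3.
Setting these equal: −13p + 5 = 5p − 3 ⇒ −18p = -8 ⇒ p = 4/9, and the value is (-13)·(4/9) + 5 = -7/9.
For Player 2: with q = P(Left), equating R1's and R2's payoffs gives −10q + 2 = 8q − 3 ⇒ q = 5/18.

-7/9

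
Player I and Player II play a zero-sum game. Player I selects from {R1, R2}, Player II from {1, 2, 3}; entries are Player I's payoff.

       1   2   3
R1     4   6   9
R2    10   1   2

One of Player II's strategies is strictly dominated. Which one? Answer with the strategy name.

3

2 holds Player I's payoff strictly below 3 in every row: 6 < 9, 1 < 2.
So 3 is strictly dominated for Player II.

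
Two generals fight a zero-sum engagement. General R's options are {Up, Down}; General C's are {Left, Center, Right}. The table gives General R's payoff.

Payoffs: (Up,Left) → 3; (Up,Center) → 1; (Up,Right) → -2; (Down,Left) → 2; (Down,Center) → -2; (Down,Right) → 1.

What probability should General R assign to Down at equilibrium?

Row minima: Up → -2, Down → -2; maximin = -2.
Column maxima: Left → 3, Center → 1, Right → 1; minimax = 1.
-2 ≠ 1, so there is no saddle point; optimal play is mixed.
Left is strictly dominated by Center (it gives General R strictly more in every row), so General C never plays it.
On the remaining 2×2 (Up, Down vs Center, Right):
Let General R play Up with probability p. Expected payoff against Center: 1p + (-2)(1−p) = 3p − 2; against Right: (-2)p + 1(1−p) = −3p + 1.
Setting these equal: 3p − 2 = −3p + 1 ⇒ 6p = 3 ⇒ p = 1/2, and the value is (3)·(1/2) − 2 = -1/2.
For General C: with q = P(Center), equating Up's and Down's payoffs gives 3q − 2 = −3q + 1 ⇒ q = 1/2.

1/2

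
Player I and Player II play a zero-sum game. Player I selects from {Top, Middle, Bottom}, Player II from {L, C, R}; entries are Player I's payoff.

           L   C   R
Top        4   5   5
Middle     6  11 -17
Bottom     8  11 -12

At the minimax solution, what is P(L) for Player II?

17/21

Row minima: Top → 4, Middle → -17, Bottom → -12; maximin = 4.
Column maxima: L → 8, C → 11, R → 5; minimax = 5.
4 ≠ 5, so there is no saddle point; optimal play is mixed.
C is strictly dominated by L (it gives Player I strictly more in every row), so Player II never plays it.
With C eliminated, Middle is strictly dominated by Bottom (Bottom gives Player I strictly more in every remaining column), so Player I never plays it.
On the remaining 2×2 (Top, Bottom vs L, R):
Let Player I play Top with probability p. Expected payoff against L: 4p + 8(1−p) = −4p + 8; against R: 5p + (-12)(1−p) = 17p − 12.
Setting these equal: −4p + 8 = 17p − 12 ⇒ −21p = -20 ⇒ p = 20/21, and the value is (-4)·(20/21) + 8 = 88/21.
For Player II: with q = P(L), equating Top's and Bottom's payoffs gives −q + 5 = 20q − 12 ⇒ q = 17/21.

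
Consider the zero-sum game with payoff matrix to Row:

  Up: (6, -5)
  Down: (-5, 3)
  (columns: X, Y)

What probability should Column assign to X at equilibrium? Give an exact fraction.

8/19

Row minima: Up → -5, Down → -5; maximin = -5.
Column maxima: X → 6, Y → 3; minimax = 3.
-5 ≠ 3, so there is no saddle point; optimal play is mixed.
Let Row play Up with probability p. Expected payoff against X: 6p + (-5)(1−p) = 11p − 5; against Y: (-5)p + 3(1−p) = −8p + 3.
Setting these equal: 11p − 5 = −8p + 3 ⇒ 19p = 8 ⇒ p = 8/19, and the value is (11)·(8/19) − 5 = -7/19.
For Column: with q = P(X), equating Up's and Down's payoffs gives 11q − 5 = −8q + 3 ⇒ q = 8/19.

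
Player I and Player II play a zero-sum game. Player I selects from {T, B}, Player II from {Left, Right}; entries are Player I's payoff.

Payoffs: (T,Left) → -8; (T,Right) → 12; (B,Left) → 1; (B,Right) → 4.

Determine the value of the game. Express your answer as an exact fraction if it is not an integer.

1

Row minima: T → -8, B → 1; maximin = 1.
Column maxima: Left → 1, Right → 12; minimax = 1.
Since maximin = minimax = 1, there is a saddle point and the value is 1.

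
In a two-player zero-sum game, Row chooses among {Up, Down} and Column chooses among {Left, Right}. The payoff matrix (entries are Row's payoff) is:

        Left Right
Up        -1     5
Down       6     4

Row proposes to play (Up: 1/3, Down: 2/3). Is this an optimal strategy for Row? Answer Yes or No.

No

Against Left this mix gives (1/3)·(-1) + (2/3)·6 = 11/3.
Against Right this mix gives (1/3)·5 + (2/3)·4 = 13/3.
Column will play Left, holding Row to 11/3. Shifting weight toward the row that does better against Left would raise this floor (the equalizing mix achieves 17/4 against both Left and Right), so the proposed strategy is not optimal.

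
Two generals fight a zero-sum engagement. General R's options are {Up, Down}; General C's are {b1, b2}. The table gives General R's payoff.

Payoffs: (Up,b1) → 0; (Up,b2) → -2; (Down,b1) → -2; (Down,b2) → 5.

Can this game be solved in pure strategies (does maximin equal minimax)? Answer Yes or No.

No

Row minima: Up → -2, Down → -2; maximin = -2.
Column maxima: b1 → 0, b2 → 5; minimax = 0.
-2 ≠ 0, so no pure-strategy equilibrium exists.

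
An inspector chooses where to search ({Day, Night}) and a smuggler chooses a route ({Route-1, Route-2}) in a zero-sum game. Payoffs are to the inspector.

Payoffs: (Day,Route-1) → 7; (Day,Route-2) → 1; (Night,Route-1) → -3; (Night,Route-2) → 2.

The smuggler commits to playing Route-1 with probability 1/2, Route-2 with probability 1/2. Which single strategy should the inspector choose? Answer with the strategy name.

Day

Expected payoff of Day: (1/2)·7 + (1/2)·1 = 4.
Expected payoff of Night: (1/2)·(-3) + (1/2)·2 = -1/2.
The largest is 4, so the inspector's best response is Day.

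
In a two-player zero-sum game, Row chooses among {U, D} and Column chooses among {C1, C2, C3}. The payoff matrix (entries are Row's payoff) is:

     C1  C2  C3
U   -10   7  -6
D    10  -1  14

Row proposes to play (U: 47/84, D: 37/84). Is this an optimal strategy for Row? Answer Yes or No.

Against C1 this mix gives (47/84)·(-10) + (37/84)·10 = -25/21.
Against C2 this mix gives (47/84)·7 + (37/84)·(-1) = 73/21.
Against C3 this mix gives (47/84)·(-6) + (37/84)·14 = 59/21.
Column will play C1, holding Row to -25/21. Shifting weight toward the row that does better against C1 would raise this floor (the equalizing mix achieves 15/7 against both C1 and C2), so the proposed strategy is not optimal.

No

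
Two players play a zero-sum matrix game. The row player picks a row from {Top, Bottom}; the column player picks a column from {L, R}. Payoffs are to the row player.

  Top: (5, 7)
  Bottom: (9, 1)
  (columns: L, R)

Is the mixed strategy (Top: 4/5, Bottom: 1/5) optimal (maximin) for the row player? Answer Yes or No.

Against L this mix gives (4/5)·5 + (1/5)·9 = 29/5.
Against R this mix gives (4/5)·7 + (1/5)·1 = 29/5.
All of the column player's active replies (L, R) yield 29/5, and no column does worse for the row player. The mix makes the column player indifferent and guarantees 29/5, so it is optimal.

Yes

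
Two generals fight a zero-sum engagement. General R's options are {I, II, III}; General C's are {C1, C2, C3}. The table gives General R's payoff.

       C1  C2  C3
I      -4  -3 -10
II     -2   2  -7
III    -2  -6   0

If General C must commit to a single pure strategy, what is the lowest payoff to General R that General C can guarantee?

Column maxima: C1 → -2, C2 → 2, C3 → 0.
The smallest of these is -2.

-2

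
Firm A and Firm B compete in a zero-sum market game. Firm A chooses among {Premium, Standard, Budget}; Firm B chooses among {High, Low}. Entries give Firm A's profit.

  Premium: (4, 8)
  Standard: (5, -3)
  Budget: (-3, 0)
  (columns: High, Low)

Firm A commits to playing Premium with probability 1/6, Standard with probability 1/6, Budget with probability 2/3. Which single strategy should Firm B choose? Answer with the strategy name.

If Firm B plays High, Firm A's expected payoff is (1/6)·4 + (1/6)·5 + (2/3)·(-3) = -1/2.
If Firm B plays Low, Firm A's expected payoff is (1/6)·8 + (1/6)·(-3) + (2/3)·0 = 5/6.
Firm B minimizes Firm A's payoff; the smallest is -1/2, so the best response is High.

High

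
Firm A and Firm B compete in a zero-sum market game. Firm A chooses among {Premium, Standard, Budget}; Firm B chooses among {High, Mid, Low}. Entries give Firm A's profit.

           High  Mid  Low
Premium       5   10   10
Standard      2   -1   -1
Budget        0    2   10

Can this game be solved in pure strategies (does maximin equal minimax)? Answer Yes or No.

Yes

Row minima: Premium → 5, Standard → -1, Budget → 0; maximin = 5.
Column maxima: High → 5, Mid → 10, Low → 10; minimax = 5.
maximin = minimax = 5, so a saddle point exists.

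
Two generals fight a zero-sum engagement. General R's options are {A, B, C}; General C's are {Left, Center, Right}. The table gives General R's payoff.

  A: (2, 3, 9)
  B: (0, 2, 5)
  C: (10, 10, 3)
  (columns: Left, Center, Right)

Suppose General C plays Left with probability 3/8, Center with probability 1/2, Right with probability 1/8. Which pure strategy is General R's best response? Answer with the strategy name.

C

Expected payoff of A: (3/8)·2 + (1/2)·3 + (1/8)·9 = 27/8.
Expected payoff of B: (3/8)·0 + (1/2)·2 + (1/8)·5 = 13/8.
Expected payoff of C: (3/8)·10 + (1/2)·10 + (1/8)·3 = 73/8.
The largest is 73/8, so General R's best response is C.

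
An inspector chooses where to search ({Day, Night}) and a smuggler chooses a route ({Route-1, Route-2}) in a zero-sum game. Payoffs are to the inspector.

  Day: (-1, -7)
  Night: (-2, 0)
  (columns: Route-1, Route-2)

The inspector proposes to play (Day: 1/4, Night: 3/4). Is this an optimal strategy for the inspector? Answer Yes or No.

Against Route-1 this mix gives (1/4)·(-1) + (3/4)·(-2) = -7/4.
Against Route-2 this mix gives (1/4)·(-7) + (3/4)·0 = -7/4.
All of the smuggler's active replies (Route-1, Route-2) yield -7/4, and no column does worse for the inspector. The mix makes the smuggler indifferent and guarantees -7/4, so it is optimal.

Yes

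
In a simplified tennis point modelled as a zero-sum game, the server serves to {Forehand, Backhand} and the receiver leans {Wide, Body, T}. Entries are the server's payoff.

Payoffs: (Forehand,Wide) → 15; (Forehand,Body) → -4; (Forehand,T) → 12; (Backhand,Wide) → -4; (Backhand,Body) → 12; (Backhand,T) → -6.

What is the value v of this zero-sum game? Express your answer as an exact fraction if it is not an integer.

60/17

Row minima: Forehand → -4, Backhand → -6; maximin = -4.
Column maxima: Wide → 15, Body → 12, T → 12; minimax = 12.
-4 ≠ 12, so there is no saddle point; optimal play is mixed.
Wide is strictly dominated by T (it gives the server strictly more in every row), so the receiver never plays it.
On the remaining 2×2 (Forehand, Backhand vs Body, T):
Let the server play Forehand with probability p. Expected payoff against Body: (-4)p + 12(1−p) = −16p + 12; against T: 12p + (-6)(1−p) = 18p − 6.
Setting these equal: −16p + 12 = 18p − 6 ⇒ −34p = -18 ⇒ p = 9/17, and the value is (-16)·(9/17) + 12 = 60/17.
For the receiver: with q = P(Body), equating Forehand's and Backhand's payoffs gives −16q + 12 = 18q − 6 ⇒ q = 9/17.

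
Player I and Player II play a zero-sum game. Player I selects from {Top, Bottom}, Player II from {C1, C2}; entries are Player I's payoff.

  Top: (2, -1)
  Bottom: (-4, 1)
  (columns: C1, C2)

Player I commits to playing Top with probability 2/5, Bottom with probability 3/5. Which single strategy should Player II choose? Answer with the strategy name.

If Player II plays C1, Player I's expected payoff is (2/5)·2 + (3/5)·(-4) = -8/5.
If Player II plays C2, Player I's expected payoff is (2/5)·(-1) + (3/5)·1 = 1/5.
Player II minimizes Player I's payoff; the smallest is -8/5, so the best response is C1.

C1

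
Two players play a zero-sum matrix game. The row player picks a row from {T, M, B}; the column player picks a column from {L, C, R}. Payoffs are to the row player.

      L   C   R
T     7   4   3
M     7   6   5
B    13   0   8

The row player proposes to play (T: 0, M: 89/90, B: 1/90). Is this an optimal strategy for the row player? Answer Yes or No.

No

Against L this mix gives (89/90)·7 + (1/90)·13 = 106/15.
Against C this mix gives (89/90)·6 + (1/90)·0 = 89/15.
Against R this mix gives (89/90)·5 + (1/90)·8 = 151/30.
The column player will play R, holding the row player to 151/30. Shifting weight toward the row that does better against R would raise this floor (the equalizing mix achieves 16/3 against both R and C), so the proposed strategy is not optimal.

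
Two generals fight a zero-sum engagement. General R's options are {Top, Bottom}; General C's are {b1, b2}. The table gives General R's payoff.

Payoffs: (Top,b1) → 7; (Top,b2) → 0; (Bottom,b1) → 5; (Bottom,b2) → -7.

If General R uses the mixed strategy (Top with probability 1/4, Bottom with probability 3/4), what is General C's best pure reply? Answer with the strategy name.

If General C plays b1, General R's expected payoff is (1/4)·7 + (3/4)·5 = 11/2.
If General C plays b2, General R's expected payoff is (1/4)·0 + (3/4)·(-7) = -21/4.
General C minimizes General R's payoff; the smallest is -21/4, so the best response is b2.

b2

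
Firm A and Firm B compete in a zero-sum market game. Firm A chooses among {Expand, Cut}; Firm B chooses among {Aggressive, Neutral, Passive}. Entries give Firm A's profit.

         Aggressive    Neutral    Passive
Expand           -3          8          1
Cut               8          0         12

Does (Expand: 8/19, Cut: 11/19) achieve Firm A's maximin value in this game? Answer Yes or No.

Yes

Against Aggressive this mix gives (8/19)·(-3) + (11/19)·8 = 64/19.
Against Neutral this mix gives (8/19)·8 + (11/19)·0 = 64/19.
Against Passive this mix gives (8/19)·1 + (11/19)·12 = 140/19.
All of Firm B's active replies (Aggressive, Neutral) yield 64/19, and no column does worse for Firm A. The mix makes Firm B indifferent and guarantees 64/19, so it is optimal.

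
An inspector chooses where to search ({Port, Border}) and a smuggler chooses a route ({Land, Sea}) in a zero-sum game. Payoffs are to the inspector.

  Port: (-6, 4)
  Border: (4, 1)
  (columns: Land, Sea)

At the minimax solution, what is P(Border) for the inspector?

10/13

Row minima: Port → -6, Border → 1; maximin = 1.
Column maxima: Land → 4, Sea → 4; minimax = 4.
1 ≠ 4, so there is no saddle point; optimal play is mixed.
Let the inspector play Port with probability p. Expected payoff against Land: (-6)p + 4(1−p) = −10p + 4; against Sea: 4p + 1(1−p) = 3p + 1.
Setting these equal: −10p + 4 = 3p + 1 ⇒ −13p = -3 ⇒ p = 3/13, and the value is (-10)·(3/13) + 4 = 22/13.
For the smuggler: with q = P(Land), equating Port's and Border's payoffs gives −10q + 4 = 3q + 1 ⇒ q = 3/13.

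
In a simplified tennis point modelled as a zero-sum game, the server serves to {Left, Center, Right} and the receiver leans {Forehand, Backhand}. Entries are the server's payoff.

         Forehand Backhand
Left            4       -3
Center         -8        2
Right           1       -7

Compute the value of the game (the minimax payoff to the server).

-16/17

Row minima: Left → -3, Center → -8, Right → -7; maximin = -3.
Column maxima: Forehand → 4, Backhand → 2; minimax = 2.
-3 ≠ 2, so there is no saddle point; optimal play is mixed.
Right is strictly dominated by Left, so the server never plays it.
On the remaining 2×2 (Left, Center vs Forehand, Backhand):
Let the server play Left with probability p. Expected payoff against Forehand: 4p + (-8)(1−p) = 12p − 8; against Backhand: (-3)p + 2(1−p) = −5p + 2.
Setting these equal: 12p − 8 = −5p + 2 ⇒ 17p = 10 ⇒ p = 10/17, and the value is (12)·(10/17) − 8 = -16/17.
For the receiver: with q = P(Forehand), equating Left's and Center's payoffs gives 7q − 3 = −10q + 2 ⇒ q = 5/17.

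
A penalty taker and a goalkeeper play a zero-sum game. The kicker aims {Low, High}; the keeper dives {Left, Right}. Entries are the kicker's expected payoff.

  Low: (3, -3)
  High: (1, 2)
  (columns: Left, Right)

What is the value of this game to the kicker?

Row minima: Low → -3, High → 1; maximin = 1.
Column maxima: Left → 3, Right → 2; minimax = 2.
1 ≠ 2, so there is no saddle point; optimal play is mixed.
Let the kicker play Low with probability p. Expected payoff against Left: 3p + 1(1−p) = 2p + 1; against Right: (-3)p + 2(1−p) = −5p + 2.
Setting these equal: 2p + 1 = −5p + 2 ⇒ 7p = 1 ⇒ p = 1/7, and the value is (2)·(1/7) + 1 = 9/7.
For the keeper: with q = P(Left), equating Low's and High's payoffs gives 6q − 3 = −q + 2 ⇒ q = 5/7.

9/7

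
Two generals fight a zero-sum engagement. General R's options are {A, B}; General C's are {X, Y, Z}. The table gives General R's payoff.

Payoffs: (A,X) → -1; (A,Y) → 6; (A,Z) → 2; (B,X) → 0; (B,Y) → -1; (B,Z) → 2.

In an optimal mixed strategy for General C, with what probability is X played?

7/8

Row minima: A → -1, B → -1; maximin = -1.
Column maxima: X → 0, Y → 6, Z → 2; minimax = 0.
-1 ≠ 0, so there is no saddle point; optimal play is mixed.
Z is strictly dominated by X (it gives General R strictly more in every row), so General C never plays it.
On the remaining 2×2 (A, B vs X, Y):
Let General R play A with probability p. Expected payoff against X: (-1)p + 0(1−p) = −p; against Y: 6p + (-1)(1−p) = 7p − 1.
Setting these equal: −p = 7p − 1 ⇒ −8p = -1 ⇒ p = 1/8, and the value is (-1)·(1/8) = -1/8.
For General C: with q = P(X), equating A's and B's payoffs gives −7q + 6 = q − 1 ⇒ q = 7/8.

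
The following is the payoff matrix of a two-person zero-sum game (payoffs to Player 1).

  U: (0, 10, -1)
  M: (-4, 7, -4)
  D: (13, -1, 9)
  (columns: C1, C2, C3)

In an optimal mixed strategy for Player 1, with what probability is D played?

Row minima: U → -1, M → -4, D → -1; maximin = -1.
Column maxima: C1 → 13, C2 → 10, C3 → 9; minimax = 9.
-1 ≠ 9, so there is no saddle point; optimal play is mixed.
M is strictly dominated by U, so Player 1 never plays it.
With M eliminated, C1 is strictly dominated by C3 (it gives Player 1 strictly more in every remaining row), so Player 2 never plays it.
On the remaining 2×2 (U, D vs C2, C3):
Let Player 1 play U with probability p. Expected payoff against C2: 10p + (-1)(1−p) = 11p − 1; against C3: (-1)p + 9(1−p) = −10p + 9.
Setting these equal: 11p − 1 = −10p + 9 ⇒ 21p = 10 ⇒ p = 10/21, and the value is (11)·(10/21) − 1 = 89/21.
For Player 2: with q = P(C2), equating U's and D's payoffs gives 11q − 1 = −10q + 9 ⇒ q = 10/21.

11/21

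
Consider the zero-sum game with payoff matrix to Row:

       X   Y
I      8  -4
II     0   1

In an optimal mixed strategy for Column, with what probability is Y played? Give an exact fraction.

Row minima: I → -4, II → 0; maximin = 0.
Column maxima: X → 8, Y → 1; minimax = 1.
0 ≠ 1, so there is no saddle point; optimal play is mixed.
Let Row play I with probability p. Expected payoff against X: 8p + 0(1−p) = 8p; against Y: (-4)p + 1(1−p) = −5p + 1.
Setting these equal: 8p = −5p + 1 ⇒ 13p = 1 ⇒ p = 1/13, and the value is (8)·(1/13) = 8/13.
For Column: with q = P(X), equating I's and II's payoffs gives 12q − 4 = −q + 1 ⇒ q = 5/13.

8/13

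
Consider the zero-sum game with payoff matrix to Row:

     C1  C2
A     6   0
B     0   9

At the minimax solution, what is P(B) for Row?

Row minima: A → 0, B → 0; maximin = 0.
Column maxima: C1 → 6, C2 → 9; minimax = 6.
0 ≠ 6, so there is no saddle point; optimal play is mixed.
Let Row play A with probability p. Expected payoff against C1: 6p + 0(1−p) = 6p; against C2: 0p + 9(1−p) = −9p + 9.
Setting these equal: 6p = −9p + 9 ⇒ 15p = 9 ⇒ p = 3/5, and the value is (6)·(3/5) = 18/5.
For Column: with q = P(C1), equating A's and B's payoffs gives 6q = −9q + 9 ⇒ q = 3/5.

2/5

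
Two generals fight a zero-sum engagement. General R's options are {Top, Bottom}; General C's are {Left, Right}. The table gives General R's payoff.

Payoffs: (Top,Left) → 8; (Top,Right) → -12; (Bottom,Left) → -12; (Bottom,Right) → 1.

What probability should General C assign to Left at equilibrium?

13/33

Row minima: Top → -12, Bottom → -12; maximin = -12.
Column maxima: Left → 8, Right → 1; minimax = 1.
-12 ≠ 1, so there is no saddle point; optimal play is mixed.
Let General R play Top with probability p. Expected payoff against Left: 8p + (-12)(1−p) = 20p − 12; against Right: (-12)p + 1(1−p) = −13p + 1.
Setting these equal: 20p − 12 = −13p + 1 ⇒ 33p = 13 ⇒ p = 13/33, and the value is (20)·(13/33) − 12 = -136/33.
For General C: with q = P(Left), equating Top's and Bottom's payoffs gives 20q − 12 = −13q + 1 ⇒ q = 13/33.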